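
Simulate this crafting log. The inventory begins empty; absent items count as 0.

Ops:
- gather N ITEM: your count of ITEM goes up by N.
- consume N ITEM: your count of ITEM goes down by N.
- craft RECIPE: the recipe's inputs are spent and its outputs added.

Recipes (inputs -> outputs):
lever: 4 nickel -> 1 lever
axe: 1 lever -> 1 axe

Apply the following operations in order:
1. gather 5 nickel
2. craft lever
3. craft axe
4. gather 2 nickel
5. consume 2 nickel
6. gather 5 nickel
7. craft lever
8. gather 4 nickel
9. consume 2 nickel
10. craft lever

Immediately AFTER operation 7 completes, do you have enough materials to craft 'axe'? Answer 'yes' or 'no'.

After 1 (gather 5 nickel): nickel=5
After 2 (craft lever): lever=1 nickel=1
After 3 (craft axe): axe=1 nickel=1
After 4 (gather 2 nickel): axe=1 nickel=3
After 5 (consume 2 nickel): axe=1 nickel=1
After 6 (gather 5 nickel): axe=1 nickel=6
After 7 (craft lever): axe=1 lever=1 nickel=2

Answer: yes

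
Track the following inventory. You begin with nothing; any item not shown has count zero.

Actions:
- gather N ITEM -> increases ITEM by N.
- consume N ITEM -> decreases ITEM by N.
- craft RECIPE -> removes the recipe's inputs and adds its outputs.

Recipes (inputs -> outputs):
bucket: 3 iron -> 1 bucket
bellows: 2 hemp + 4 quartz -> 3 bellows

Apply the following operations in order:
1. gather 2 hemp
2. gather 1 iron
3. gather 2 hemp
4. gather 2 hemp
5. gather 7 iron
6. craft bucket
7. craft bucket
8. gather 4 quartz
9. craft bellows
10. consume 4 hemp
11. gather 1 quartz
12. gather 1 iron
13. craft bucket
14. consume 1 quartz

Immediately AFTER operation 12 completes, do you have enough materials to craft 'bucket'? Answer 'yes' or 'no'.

Answer: yes

Derivation:
After 1 (gather 2 hemp): hemp=2
After 2 (gather 1 iron): hemp=2 iron=1
After 3 (gather 2 hemp): hemp=4 iron=1
After 4 (gather 2 hemp): hemp=6 iron=1
After 5 (gather 7 iron): hemp=6 iron=8
After 6 (craft bucket): bucket=1 hemp=6 iron=5
After 7 (craft bucket): bucket=2 hemp=6 iron=2
After 8 (gather 4 quartz): bucket=2 hemp=6 iron=2 quartz=4
After 9 (craft bellows): bellows=3 bucket=2 hemp=4 iron=2
After 10 (consume 4 hemp): bellows=3 bucket=2 iron=2
After 11 (gather 1 quartz): bellows=3 bucket=2 iron=2 quartz=1
After 12 (gather 1 iron): bellows=3 bucket=2 iron=3 quartz=1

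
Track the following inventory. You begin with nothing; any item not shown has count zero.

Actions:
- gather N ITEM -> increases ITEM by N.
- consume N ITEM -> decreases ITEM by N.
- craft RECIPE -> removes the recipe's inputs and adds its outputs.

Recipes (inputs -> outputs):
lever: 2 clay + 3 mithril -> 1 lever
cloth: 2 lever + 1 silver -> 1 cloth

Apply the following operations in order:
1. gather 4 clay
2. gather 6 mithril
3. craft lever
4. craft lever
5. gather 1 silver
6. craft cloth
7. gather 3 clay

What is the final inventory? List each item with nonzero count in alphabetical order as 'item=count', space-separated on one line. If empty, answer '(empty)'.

After 1 (gather 4 clay): clay=4
After 2 (gather 6 mithril): clay=4 mithril=6
After 3 (craft lever): clay=2 lever=1 mithril=3
After 4 (craft lever): lever=2
After 5 (gather 1 silver): lever=2 silver=1
After 6 (craft cloth): cloth=1
After 7 (gather 3 clay): clay=3 cloth=1

Answer: clay=3 cloth=1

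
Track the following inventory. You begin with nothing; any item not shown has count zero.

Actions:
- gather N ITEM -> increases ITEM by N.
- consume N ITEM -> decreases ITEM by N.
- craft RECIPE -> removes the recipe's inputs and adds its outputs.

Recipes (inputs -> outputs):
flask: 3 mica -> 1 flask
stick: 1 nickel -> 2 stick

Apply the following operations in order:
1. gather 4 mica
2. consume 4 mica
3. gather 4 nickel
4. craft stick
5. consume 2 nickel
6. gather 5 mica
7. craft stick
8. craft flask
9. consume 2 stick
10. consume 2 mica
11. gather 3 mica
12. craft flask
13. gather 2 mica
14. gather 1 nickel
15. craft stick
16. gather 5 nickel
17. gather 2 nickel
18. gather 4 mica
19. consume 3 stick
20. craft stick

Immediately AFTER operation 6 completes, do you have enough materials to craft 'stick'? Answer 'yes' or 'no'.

After 1 (gather 4 mica): mica=4
After 2 (consume 4 mica): (empty)
After 3 (gather 4 nickel): nickel=4
After 4 (craft stick): nickel=3 stick=2
After 5 (consume 2 nickel): nickel=1 stick=2
After 6 (gather 5 mica): mica=5 nickel=1 stick=2

Answer: yes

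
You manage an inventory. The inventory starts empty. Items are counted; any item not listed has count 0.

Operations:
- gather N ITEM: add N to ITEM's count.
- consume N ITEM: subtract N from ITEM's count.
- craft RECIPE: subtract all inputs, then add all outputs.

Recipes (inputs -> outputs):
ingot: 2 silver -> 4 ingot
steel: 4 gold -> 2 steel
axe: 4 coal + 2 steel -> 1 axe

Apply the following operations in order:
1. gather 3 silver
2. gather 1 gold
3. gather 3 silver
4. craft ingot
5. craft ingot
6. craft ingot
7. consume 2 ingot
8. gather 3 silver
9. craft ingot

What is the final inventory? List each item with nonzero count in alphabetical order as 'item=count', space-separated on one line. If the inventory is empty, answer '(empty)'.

Answer: gold=1 ingot=14 silver=1

Derivation:
After 1 (gather 3 silver): silver=3
After 2 (gather 1 gold): gold=1 silver=3
After 3 (gather 3 silver): gold=1 silver=6
After 4 (craft ingot): gold=1 ingot=4 silver=4
After 5 (craft ingot): gold=1 ingot=8 silver=2
After 6 (craft ingot): gold=1 ingot=12
After 7 (consume 2 ingot): gold=1 ingot=10
After 8 (gather 3 silver): gold=1 ingot=10 silver=3
After 9 (craft ingot): gold=1 ingot=14 silver=1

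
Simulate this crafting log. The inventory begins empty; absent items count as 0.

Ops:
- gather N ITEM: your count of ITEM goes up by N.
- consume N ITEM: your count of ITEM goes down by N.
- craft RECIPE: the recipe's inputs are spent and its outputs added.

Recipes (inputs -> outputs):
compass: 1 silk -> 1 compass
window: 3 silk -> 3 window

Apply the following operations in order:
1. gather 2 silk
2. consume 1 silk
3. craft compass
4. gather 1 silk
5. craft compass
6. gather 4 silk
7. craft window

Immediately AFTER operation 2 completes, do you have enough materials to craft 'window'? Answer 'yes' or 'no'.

Answer: no

Derivation:
After 1 (gather 2 silk): silk=2
After 2 (consume 1 silk): silk=1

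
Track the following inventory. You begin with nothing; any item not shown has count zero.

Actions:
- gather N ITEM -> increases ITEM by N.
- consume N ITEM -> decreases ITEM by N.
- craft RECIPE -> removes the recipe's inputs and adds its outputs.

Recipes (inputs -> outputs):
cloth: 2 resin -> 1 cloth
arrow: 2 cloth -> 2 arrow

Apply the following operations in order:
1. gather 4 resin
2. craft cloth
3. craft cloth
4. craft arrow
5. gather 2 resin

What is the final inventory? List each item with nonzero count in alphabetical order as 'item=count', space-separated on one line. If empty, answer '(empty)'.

Answer: arrow=2 resin=2

Derivation:
After 1 (gather 4 resin): resin=4
After 2 (craft cloth): cloth=1 resin=2
After 3 (craft cloth): cloth=2
After 4 (craft arrow): arrow=2
After 5 (gather 2 resin): arrow=2 resin=2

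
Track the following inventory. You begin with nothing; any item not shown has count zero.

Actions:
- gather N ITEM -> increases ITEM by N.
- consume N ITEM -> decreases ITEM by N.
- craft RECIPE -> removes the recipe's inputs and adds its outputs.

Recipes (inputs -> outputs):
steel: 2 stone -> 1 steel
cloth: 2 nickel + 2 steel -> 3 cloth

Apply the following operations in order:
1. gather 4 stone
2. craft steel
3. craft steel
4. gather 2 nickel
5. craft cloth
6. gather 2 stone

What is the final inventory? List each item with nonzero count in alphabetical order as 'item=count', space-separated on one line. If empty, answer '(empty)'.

Answer: cloth=3 stone=2

Derivation:
After 1 (gather 4 stone): stone=4
After 2 (craft steel): steel=1 stone=2
After 3 (craft steel): steel=2
After 4 (gather 2 nickel): nickel=2 steel=2
After 5 (craft cloth): cloth=3
After 6 (gather 2 stone): cloth=3 stone=2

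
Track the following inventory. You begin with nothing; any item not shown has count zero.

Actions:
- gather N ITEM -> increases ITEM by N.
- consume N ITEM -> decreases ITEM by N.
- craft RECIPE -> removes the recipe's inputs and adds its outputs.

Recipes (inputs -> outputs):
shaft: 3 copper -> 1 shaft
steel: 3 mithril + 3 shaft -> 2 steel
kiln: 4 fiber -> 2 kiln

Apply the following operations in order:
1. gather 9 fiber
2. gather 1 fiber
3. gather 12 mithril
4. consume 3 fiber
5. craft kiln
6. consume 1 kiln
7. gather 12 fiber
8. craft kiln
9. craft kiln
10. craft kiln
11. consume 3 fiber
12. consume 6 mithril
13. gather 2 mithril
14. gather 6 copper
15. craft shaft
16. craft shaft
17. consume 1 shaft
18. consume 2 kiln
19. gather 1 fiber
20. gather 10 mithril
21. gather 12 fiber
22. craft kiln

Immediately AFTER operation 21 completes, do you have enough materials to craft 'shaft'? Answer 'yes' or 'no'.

After 1 (gather 9 fiber): fiber=9
After 2 (gather 1 fiber): fiber=10
After 3 (gather 12 mithril): fiber=10 mithril=12
After 4 (consume 3 fiber): fiber=7 mithril=12
After 5 (craft kiln): fiber=3 kiln=2 mithril=12
After 6 (consume 1 kiln): fiber=3 kiln=1 mithril=12
After 7 (gather 12 fiber): fiber=15 kiln=1 mithril=12
After 8 (craft kiln): fiber=11 kiln=3 mithril=12
After 9 (craft kiln): fiber=7 kiln=5 mithril=12
After 10 (craft kiln): fiber=3 kiln=7 mithril=12
After 11 (consume 3 fiber): kiln=7 mithril=12
After 12 (consume 6 mithril): kiln=7 mithril=6
After 13 (gather 2 mithril): kiln=7 mithril=8
After 14 (gather 6 copper): copper=6 kiln=7 mithril=8
After 15 (craft shaft): copper=3 kiln=7 mithril=8 shaft=1
After 16 (craft shaft): kiln=7 mithril=8 shaft=2
After 17 (consume 1 shaft): kiln=7 mithril=8 shaft=1
After 18 (consume 2 kiln): kiln=5 mithril=8 shaft=1
After 19 (gather 1 fiber): fiber=1 kiln=5 mithril=8 shaft=1
After 20 (gather 10 mithril): fiber=1 kiln=5 mithril=18 shaft=1
After 21 (gather 12 fiber): fiber=13 kiln=5 mithril=18 shaft=1

Answer: no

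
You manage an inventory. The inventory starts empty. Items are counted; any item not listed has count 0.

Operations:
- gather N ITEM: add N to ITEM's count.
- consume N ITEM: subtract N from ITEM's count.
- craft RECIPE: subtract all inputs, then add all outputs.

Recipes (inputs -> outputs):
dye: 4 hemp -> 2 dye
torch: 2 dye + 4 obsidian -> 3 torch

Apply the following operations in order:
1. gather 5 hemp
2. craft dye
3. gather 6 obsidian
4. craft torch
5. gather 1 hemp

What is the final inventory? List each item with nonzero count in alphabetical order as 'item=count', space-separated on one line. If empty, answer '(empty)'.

After 1 (gather 5 hemp): hemp=5
After 2 (craft dye): dye=2 hemp=1
After 3 (gather 6 obsidian): dye=2 hemp=1 obsidian=6
After 4 (craft torch): hemp=1 obsidian=2 torch=3
After 5 (gather 1 hemp): hemp=2 obsidian=2 torch=3

Answer: hemp=2 obsidian=2 torch=3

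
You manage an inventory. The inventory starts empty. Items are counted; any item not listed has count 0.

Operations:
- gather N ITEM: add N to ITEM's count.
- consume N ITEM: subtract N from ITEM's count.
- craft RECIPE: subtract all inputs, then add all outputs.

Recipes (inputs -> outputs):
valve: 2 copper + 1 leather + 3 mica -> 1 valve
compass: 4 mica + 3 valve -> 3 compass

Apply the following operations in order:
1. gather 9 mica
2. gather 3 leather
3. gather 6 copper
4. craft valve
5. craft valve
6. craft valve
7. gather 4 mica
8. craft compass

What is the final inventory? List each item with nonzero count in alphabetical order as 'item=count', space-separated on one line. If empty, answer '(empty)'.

After 1 (gather 9 mica): mica=9
After 2 (gather 3 leather): leather=3 mica=9
After 3 (gather 6 copper): copper=6 leather=3 mica=9
After 4 (craft valve): copper=4 leather=2 mica=6 valve=1
After 5 (craft valve): copper=2 leather=1 mica=3 valve=2
After 6 (craft valve): valve=3
After 7 (gather 4 mica): mica=4 valve=3
After 8 (craft compass): compass=3

Answer: compass=3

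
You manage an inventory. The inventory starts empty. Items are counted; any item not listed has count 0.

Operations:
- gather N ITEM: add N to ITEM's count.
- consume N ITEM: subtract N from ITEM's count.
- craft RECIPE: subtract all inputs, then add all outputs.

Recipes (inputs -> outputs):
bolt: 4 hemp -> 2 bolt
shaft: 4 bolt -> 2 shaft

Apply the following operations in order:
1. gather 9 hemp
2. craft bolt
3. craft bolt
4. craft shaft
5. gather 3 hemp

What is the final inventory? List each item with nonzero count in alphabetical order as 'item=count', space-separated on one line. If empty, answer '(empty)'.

Answer: hemp=4 shaft=2

Derivation:
After 1 (gather 9 hemp): hemp=9
After 2 (craft bolt): bolt=2 hemp=5
After 3 (craft bolt): bolt=4 hemp=1
After 4 (craft shaft): hemp=1 shaft=2
After 5 (gather 3 hemp): hemp=4 shaft=2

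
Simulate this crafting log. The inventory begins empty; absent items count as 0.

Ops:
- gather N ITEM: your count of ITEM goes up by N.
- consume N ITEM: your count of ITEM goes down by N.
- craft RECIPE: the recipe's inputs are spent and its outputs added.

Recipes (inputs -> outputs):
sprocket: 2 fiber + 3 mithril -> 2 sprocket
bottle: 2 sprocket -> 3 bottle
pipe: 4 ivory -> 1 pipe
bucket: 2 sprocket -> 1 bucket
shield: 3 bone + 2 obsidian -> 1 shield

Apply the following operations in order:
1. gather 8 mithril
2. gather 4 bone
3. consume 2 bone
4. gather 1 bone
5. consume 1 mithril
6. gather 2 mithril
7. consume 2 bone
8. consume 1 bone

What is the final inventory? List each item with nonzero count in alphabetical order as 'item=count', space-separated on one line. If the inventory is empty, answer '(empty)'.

Answer: mithril=9

Derivation:
After 1 (gather 8 mithril): mithril=8
After 2 (gather 4 bone): bone=4 mithril=8
After 3 (consume 2 bone): bone=2 mithril=8
After 4 (gather 1 bone): bone=3 mithril=8
After 5 (consume 1 mithril): bone=3 mithril=7
After 6 (gather 2 mithril): bone=3 mithril=9
After 7 (consume 2 bone): bone=1 mithril=9
After 8 (consume 1 bone): mithril=9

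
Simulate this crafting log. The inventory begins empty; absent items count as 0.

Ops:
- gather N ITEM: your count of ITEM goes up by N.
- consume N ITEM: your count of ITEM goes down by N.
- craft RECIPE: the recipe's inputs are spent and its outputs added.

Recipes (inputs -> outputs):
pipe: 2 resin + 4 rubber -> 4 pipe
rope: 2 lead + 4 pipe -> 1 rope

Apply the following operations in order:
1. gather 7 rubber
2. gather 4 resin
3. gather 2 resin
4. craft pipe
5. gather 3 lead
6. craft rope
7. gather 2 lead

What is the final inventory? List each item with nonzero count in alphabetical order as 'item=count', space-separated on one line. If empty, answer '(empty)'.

Answer: lead=3 resin=4 rope=1 rubber=3

Derivation:
After 1 (gather 7 rubber): rubber=7
After 2 (gather 4 resin): resin=4 rubber=7
After 3 (gather 2 resin): resin=6 rubber=7
After 4 (craft pipe): pipe=4 resin=4 rubber=3
After 5 (gather 3 lead): lead=3 pipe=4 resin=4 rubber=3
After 6 (craft rope): lead=1 resin=4 rope=1 rubber=3
After 7 (gather 2 lead): lead=3 resin=4 rope=1 rubber=3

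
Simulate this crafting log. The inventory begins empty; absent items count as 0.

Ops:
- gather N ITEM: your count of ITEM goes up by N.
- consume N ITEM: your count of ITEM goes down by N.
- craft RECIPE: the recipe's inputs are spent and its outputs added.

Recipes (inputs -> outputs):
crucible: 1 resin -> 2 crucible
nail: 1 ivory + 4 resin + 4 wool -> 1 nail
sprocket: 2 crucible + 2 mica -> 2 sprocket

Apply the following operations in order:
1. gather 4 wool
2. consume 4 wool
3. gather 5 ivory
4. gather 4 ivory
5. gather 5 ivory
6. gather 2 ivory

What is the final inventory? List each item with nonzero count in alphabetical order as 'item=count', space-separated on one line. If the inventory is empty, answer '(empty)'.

After 1 (gather 4 wool): wool=4
After 2 (consume 4 wool): (empty)
After 3 (gather 5 ivory): ivory=5
After 4 (gather 4 ivory): ivory=9
After 5 (gather 5 ivory): ivory=14
After 6 (gather 2 ivory): ivory=16

Answer: ivory=16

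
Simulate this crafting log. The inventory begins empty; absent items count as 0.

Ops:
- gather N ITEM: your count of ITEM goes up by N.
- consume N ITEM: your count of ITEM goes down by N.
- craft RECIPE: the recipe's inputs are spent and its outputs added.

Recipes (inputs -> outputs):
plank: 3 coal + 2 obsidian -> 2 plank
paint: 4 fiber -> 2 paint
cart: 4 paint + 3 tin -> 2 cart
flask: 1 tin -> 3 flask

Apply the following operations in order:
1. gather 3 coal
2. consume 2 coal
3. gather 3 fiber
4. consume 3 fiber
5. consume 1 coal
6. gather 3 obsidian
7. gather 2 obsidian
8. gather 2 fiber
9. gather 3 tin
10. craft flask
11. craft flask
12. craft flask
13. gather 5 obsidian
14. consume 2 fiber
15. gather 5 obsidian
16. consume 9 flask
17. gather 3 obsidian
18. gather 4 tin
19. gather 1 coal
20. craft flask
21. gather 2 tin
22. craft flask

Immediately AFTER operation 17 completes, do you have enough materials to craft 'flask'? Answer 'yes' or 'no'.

Answer: no

Derivation:
After 1 (gather 3 coal): coal=3
After 2 (consume 2 coal): coal=1
After 3 (gather 3 fiber): coal=1 fiber=3
After 4 (consume 3 fiber): coal=1
After 5 (consume 1 coal): (empty)
After 6 (gather 3 obsidian): obsidian=3
After 7 (gather 2 obsidian): obsidian=5
After 8 (gather 2 fiber): fiber=2 obsidian=5
After 9 (gather 3 tin): fiber=2 obsidian=5 tin=3
After 10 (craft flask): fiber=2 flask=3 obsidian=5 tin=2
After 11 (craft flask): fiber=2 flask=6 obsidian=5 tin=1
After 12 (craft flask): fiber=2 flask=9 obsidian=5
After 13 (gather 5 obsidian): fiber=2 flask=9 obsidian=10
After 14 (consume 2 fiber): flask=9 obsidian=10
After 15 (gather 5 obsidian): flask=9 obsidian=15
After 16 (consume 9 flask): obsidian=15
After 17 (gather 3 obsidian): obsidian=18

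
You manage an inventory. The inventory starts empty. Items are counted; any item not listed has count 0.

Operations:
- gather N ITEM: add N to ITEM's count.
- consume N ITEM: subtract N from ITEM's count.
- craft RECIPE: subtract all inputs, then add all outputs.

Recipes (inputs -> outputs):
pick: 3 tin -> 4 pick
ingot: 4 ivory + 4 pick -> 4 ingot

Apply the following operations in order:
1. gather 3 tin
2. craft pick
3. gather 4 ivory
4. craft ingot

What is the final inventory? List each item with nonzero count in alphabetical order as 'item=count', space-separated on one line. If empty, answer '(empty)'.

Answer: ingot=4

Derivation:
After 1 (gather 3 tin): tin=3
After 2 (craft pick): pick=4
After 3 (gather 4 ivory): ivory=4 pick=4
After 4 (craft ingot): ingot=4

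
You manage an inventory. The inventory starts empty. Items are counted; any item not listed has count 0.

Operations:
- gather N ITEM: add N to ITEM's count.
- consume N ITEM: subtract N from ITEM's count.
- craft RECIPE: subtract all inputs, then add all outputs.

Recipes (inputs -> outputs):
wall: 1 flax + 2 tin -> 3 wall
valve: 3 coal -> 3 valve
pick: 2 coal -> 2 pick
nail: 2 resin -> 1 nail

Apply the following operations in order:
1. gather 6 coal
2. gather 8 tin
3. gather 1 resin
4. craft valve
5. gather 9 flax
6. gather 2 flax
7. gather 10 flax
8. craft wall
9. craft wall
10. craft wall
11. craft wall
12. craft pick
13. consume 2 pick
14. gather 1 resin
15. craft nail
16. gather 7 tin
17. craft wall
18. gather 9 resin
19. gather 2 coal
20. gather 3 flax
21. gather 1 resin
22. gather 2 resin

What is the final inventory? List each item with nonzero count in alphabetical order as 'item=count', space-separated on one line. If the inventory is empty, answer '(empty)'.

After 1 (gather 6 coal): coal=6
After 2 (gather 8 tin): coal=6 tin=8
After 3 (gather 1 resin): coal=6 resin=1 tin=8
After 4 (craft valve): coal=3 resin=1 tin=8 valve=3
After 5 (gather 9 flax): coal=3 flax=9 resin=1 tin=8 valve=3
After 6 (gather 2 flax): coal=3 flax=11 resin=1 tin=8 valve=3
After 7 (gather 10 flax): coal=3 flax=21 resin=1 tin=8 valve=3
After 8 (craft wall): coal=3 flax=20 resin=1 tin=6 valve=3 wall=3
After 9 (craft wall): coal=3 flax=19 resin=1 tin=4 valve=3 wall=6
After 10 (craft wall): coal=3 flax=18 resin=1 tin=2 valve=3 wall=9
After 11 (craft wall): coal=3 flax=17 resin=1 valve=3 wall=12
After 12 (craft pick): coal=1 flax=17 pick=2 resin=1 valve=3 wall=12
After 13 (consume 2 pick): coal=1 flax=17 resin=1 valve=3 wall=12
After 14 (gather 1 resin): coal=1 flax=17 resin=2 valve=3 wall=12
After 15 (craft nail): coal=1 flax=17 nail=1 valve=3 wall=12
After 16 (gather 7 tin): coal=1 flax=17 nail=1 tin=7 valve=3 wall=12
After 17 (craft wall): coal=1 flax=16 nail=1 tin=5 valve=3 wall=15
After 18 (gather 9 resin): coal=1 flax=16 nail=1 resin=9 tin=5 valve=3 wall=15
After 19 (gather 2 coal): coal=3 flax=16 nail=1 resin=9 tin=5 valve=3 wall=15
After 20 (gather 3 flax): coal=3 flax=19 nail=1 resin=9 tin=5 valve=3 wall=15
After 21 (gather 1 resin): coal=3 flax=19 nail=1 resin=10 tin=5 valve=3 wall=15
After 22 (gather 2 resin): coal=3 flax=19 nail=1 resin=12 tin=5 valve=3 wall=15

Answer: coal=3 flax=19 nail=1 resin=12 tin=5 valve=3 wall=15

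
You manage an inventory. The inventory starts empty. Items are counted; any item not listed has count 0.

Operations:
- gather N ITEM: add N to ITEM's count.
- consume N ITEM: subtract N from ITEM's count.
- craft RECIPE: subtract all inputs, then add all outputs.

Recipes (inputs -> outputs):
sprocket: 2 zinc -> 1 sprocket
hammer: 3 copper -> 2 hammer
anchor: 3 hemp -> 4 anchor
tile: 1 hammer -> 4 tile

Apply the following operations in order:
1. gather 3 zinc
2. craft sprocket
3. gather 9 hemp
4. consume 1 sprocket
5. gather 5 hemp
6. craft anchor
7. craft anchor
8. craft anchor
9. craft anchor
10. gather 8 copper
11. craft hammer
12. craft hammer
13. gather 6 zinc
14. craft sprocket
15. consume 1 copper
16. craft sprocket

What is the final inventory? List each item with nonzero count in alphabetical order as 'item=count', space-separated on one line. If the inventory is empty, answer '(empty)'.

After 1 (gather 3 zinc): zinc=3
After 2 (craft sprocket): sprocket=1 zinc=1
After 3 (gather 9 hemp): hemp=9 sprocket=1 zinc=1
After 4 (consume 1 sprocket): hemp=9 zinc=1
After 5 (gather 5 hemp): hemp=14 zinc=1
After 6 (craft anchor): anchor=4 hemp=11 zinc=1
After 7 (craft anchor): anchor=8 hemp=8 zinc=1
After 8 (craft anchor): anchor=12 hemp=5 zinc=1
After 9 (craft anchor): anchor=16 hemp=2 zinc=1
After 10 (gather 8 copper): anchor=16 copper=8 hemp=2 zinc=1
After 11 (craft hammer): anchor=16 copper=5 hammer=2 hemp=2 zinc=1
After 12 (craft hammer): anchor=16 copper=2 hammer=4 hemp=2 zinc=1
After 13 (gather 6 zinc): anchor=16 copper=2 hammer=4 hemp=2 zinc=7
After 14 (craft sprocket): anchor=16 copper=2 hammer=4 hemp=2 sprocket=1 zinc=5
After 15 (consume 1 copper): anchor=16 copper=1 hammer=4 hemp=2 sprocket=1 zinc=5
After 16 (craft sprocket): anchor=16 copper=1 hammer=4 hemp=2 sprocket=2 zinc=3

Answer: anchor=16 copper=1 hammer=4 hemp=2 sprocket=2 zinc=3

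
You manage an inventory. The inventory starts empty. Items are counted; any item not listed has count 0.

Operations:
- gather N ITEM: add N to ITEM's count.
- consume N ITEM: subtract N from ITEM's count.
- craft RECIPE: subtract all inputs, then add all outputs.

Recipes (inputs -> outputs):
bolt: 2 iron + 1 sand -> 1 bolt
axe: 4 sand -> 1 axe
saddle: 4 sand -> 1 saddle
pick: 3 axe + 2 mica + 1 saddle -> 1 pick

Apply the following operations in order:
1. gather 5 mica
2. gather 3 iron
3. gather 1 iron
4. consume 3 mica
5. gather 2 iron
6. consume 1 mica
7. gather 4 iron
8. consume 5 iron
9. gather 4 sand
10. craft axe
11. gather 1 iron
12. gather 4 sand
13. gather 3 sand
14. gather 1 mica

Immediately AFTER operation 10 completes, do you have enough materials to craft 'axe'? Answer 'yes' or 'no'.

Answer: no

Derivation:
After 1 (gather 5 mica): mica=5
After 2 (gather 3 iron): iron=3 mica=5
After 3 (gather 1 iron): iron=4 mica=5
After 4 (consume 3 mica): iron=4 mica=2
After 5 (gather 2 iron): iron=6 mica=2
After 6 (consume 1 mica): iron=6 mica=1
After 7 (gather 4 iron): iron=10 mica=1
After 8 (consume 5 iron): iron=5 mica=1
After 9 (gather 4 sand): iron=5 mica=1 sand=4
After 10 (craft axe): axe=1 iron=5 mica=1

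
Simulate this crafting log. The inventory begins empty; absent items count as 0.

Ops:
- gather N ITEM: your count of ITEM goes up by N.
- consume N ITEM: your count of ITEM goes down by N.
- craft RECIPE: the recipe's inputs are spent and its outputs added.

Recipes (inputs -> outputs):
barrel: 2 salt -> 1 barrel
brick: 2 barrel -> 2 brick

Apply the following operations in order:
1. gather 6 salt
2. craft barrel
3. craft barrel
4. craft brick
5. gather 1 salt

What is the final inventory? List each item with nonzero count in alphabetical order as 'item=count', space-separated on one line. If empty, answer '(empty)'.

Answer: brick=2 salt=3

Derivation:
After 1 (gather 6 salt): salt=6
After 2 (craft barrel): barrel=1 salt=4
After 3 (craft barrel): barrel=2 salt=2
After 4 (craft brick): brick=2 salt=2
After 5 (gather 1 salt): brick=2 salt=3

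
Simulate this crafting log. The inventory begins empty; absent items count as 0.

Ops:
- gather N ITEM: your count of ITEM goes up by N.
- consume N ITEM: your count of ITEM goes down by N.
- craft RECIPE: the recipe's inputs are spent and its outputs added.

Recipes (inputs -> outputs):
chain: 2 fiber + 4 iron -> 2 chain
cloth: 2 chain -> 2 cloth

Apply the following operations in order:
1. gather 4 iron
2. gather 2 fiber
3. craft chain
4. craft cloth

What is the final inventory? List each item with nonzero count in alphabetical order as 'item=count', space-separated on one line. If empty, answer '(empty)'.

Answer: cloth=2

Derivation:
After 1 (gather 4 iron): iron=4
After 2 (gather 2 fiber): fiber=2 iron=4
After 3 (craft chain): chain=2
After 4 (craft cloth): cloth=2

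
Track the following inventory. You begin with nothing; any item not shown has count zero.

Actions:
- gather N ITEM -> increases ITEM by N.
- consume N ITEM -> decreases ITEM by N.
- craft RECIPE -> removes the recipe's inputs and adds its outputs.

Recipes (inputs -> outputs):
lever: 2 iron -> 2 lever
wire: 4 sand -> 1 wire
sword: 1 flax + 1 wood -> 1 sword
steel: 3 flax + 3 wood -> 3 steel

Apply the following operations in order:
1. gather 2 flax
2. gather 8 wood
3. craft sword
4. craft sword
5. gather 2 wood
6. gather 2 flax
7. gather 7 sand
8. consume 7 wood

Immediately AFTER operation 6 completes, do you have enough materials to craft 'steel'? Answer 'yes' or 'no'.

Answer: no

Derivation:
After 1 (gather 2 flax): flax=2
After 2 (gather 8 wood): flax=2 wood=8
After 3 (craft sword): flax=1 sword=1 wood=7
After 4 (craft sword): sword=2 wood=6
After 5 (gather 2 wood): sword=2 wood=8
After 6 (gather 2 flax): flax=2 sword=2 wood=8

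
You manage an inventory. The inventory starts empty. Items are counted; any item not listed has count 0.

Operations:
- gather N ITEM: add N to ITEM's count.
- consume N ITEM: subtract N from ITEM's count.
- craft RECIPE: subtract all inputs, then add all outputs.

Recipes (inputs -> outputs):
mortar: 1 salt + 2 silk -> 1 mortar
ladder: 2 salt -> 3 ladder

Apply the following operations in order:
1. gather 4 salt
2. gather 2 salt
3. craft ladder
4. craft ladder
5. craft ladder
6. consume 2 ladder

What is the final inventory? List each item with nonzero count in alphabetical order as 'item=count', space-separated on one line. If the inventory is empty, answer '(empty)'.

After 1 (gather 4 salt): salt=4
After 2 (gather 2 salt): salt=6
After 3 (craft ladder): ladder=3 salt=4
After 4 (craft ladder): ladder=6 salt=2
After 5 (craft ladder): ladder=9
After 6 (consume 2 ladder): ladder=7

Answer: ladder=7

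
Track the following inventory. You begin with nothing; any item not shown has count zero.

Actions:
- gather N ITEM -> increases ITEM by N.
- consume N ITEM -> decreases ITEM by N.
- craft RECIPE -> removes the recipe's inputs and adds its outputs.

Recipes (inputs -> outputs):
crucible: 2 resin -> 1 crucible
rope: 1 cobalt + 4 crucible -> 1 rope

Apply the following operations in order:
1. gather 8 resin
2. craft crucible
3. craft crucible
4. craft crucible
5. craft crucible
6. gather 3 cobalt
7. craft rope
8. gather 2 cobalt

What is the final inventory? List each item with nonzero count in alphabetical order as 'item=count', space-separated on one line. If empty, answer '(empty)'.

After 1 (gather 8 resin): resin=8
After 2 (craft crucible): crucible=1 resin=6
After 3 (craft crucible): crucible=2 resin=4
After 4 (craft crucible): crucible=3 resin=2
After 5 (craft crucible): crucible=4
After 6 (gather 3 cobalt): cobalt=3 crucible=4
After 7 (craft rope): cobalt=2 rope=1
After 8 (gather 2 cobalt): cobalt=4 rope=1

Answer: cobalt=4 rope=1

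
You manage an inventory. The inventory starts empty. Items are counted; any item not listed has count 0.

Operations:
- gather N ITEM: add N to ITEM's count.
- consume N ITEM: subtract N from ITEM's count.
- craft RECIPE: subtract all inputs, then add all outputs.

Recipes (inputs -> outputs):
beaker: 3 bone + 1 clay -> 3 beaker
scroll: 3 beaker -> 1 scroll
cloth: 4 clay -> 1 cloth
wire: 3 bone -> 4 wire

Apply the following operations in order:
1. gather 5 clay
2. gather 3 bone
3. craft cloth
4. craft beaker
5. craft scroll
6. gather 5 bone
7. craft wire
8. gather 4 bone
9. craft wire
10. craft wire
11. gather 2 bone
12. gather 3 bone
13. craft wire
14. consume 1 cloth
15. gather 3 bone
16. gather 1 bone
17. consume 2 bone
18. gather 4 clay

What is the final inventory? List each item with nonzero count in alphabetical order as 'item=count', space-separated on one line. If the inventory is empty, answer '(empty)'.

After 1 (gather 5 clay): clay=5
After 2 (gather 3 bone): bone=3 clay=5
After 3 (craft cloth): bone=3 clay=1 cloth=1
After 4 (craft beaker): beaker=3 cloth=1
After 5 (craft scroll): cloth=1 scroll=1
After 6 (gather 5 bone): bone=5 cloth=1 scroll=1
After 7 (craft wire): bone=2 cloth=1 scroll=1 wire=4
After 8 (gather 4 bone): bone=6 cloth=1 scroll=1 wire=4
After 9 (craft wire): bone=3 cloth=1 scroll=1 wire=8
After 10 (craft wire): cloth=1 scroll=1 wire=12
After 11 (gather 2 bone): bone=2 cloth=1 scroll=1 wire=12
After 12 (gather 3 bone): bone=5 cloth=1 scroll=1 wire=12
After 13 (craft wire): bone=2 cloth=1 scroll=1 wire=16
After 14 (consume 1 cloth): bone=2 scroll=1 wire=16
After 15 (gather 3 bone): bone=5 scroll=1 wire=16
After 16 (gather 1 bone): bone=6 scroll=1 wire=16
After 17 (consume 2 bone): bone=4 scroll=1 wire=16
After 18 (gather 4 clay): bone=4 clay=4 scroll=1 wire=16

Answer: bone=4 clay=4 scroll=1 wire=16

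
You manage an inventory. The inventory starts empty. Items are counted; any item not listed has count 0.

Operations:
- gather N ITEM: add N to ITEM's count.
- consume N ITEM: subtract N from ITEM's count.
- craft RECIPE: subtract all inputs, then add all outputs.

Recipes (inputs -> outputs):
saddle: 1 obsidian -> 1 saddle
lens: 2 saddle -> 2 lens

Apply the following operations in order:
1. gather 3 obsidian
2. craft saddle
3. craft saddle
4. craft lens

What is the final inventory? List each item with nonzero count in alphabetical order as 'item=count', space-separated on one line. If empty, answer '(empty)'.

Answer: lens=2 obsidian=1

Derivation:
After 1 (gather 3 obsidian): obsidian=3
After 2 (craft saddle): obsidian=2 saddle=1
After 3 (craft saddle): obsidian=1 saddle=2
After 4 (craft lens): lens=2 obsidian=1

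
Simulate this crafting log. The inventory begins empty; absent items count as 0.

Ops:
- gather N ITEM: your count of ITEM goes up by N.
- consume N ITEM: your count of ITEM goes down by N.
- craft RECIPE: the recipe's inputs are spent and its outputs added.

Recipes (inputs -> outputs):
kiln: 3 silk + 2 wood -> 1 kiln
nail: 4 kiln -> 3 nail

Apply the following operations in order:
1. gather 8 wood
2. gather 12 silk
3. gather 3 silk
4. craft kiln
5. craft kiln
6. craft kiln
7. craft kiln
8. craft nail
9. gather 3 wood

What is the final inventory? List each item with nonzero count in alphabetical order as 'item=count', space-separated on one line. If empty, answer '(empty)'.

Answer: nail=3 silk=3 wood=3

Derivation:
After 1 (gather 8 wood): wood=8
After 2 (gather 12 silk): silk=12 wood=8
After 3 (gather 3 silk): silk=15 wood=8
After 4 (craft kiln): kiln=1 silk=12 wood=6
After 5 (craft kiln): kiln=2 silk=9 wood=4
After 6 (craft kiln): kiln=3 silk=6 wood=2
After 7 (craft kiln): kiln=4 silk=3
After 8 (craft nail): nail=3 silk=3
After 9 (gather 3 wood): nail=3 silk=3 wood=3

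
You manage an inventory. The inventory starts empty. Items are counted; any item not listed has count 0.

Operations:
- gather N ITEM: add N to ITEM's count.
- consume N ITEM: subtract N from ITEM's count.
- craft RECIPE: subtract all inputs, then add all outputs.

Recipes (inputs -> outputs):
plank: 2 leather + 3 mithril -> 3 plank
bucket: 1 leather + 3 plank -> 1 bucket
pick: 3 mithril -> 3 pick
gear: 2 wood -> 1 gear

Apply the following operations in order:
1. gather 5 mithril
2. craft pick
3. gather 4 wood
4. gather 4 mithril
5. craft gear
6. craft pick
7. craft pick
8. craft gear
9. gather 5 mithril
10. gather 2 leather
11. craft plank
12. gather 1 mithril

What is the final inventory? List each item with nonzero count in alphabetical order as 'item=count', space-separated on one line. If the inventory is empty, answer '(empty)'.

After 1 (gather 5 mithril): mithril=5
After 2 (craft pick): mithril=2 pick=3
After 3 (gather 4 wood): mithril=2 pick=3 wood=4
After 4 (gather 4 mithril): mithril=6 pick=3 wood=4
After 5 (craft gear): gear=1 mithril=6 pick=3 wood=2
After 6 (craft pick): gear=1 mithril=3 pick=6 wood=2
After 7 (craft pick): gear=1 pick=9 wood=2
After 8 (craft gear): gear=2 pick=9
After 9 (gather 5 mithril): gear=2 mithril=5 pick=9
After 10 (gather 2 leather): gear=2 leather=2 mithril=5 pick=9
After 11 (craft plank): gear=2 mithril=2 pick=9 plank=3
After 12 (gather 1 mithril): gear=2 mithril=3 pick=9 plank=3

Answer: gear=2 mithril=3 pick=9 plank=3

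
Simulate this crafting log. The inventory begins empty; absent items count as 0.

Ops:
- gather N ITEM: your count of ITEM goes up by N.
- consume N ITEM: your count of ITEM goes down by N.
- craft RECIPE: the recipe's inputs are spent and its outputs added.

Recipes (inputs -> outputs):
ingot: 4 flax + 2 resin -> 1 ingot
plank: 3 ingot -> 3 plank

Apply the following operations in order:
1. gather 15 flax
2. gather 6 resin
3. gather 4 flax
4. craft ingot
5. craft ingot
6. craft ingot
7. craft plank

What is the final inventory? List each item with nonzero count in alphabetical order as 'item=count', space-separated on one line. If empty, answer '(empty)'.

After 1 (gather 15 flax): flax=15
After 2 (gather 6 resin): flax=15 resin=6
After 3 (gather 4 flax): flax=19 resin=6
After 4 (craft ingot): flax=15 ingot=1 resin=4
After 5 (craft ingot): flax=11 ingot=2 resin=2
After 6 (craft ingot): flax=7 ingot=3
After 7 (craft plank): flax=7 plank=3

Answer: flax=7 plank=3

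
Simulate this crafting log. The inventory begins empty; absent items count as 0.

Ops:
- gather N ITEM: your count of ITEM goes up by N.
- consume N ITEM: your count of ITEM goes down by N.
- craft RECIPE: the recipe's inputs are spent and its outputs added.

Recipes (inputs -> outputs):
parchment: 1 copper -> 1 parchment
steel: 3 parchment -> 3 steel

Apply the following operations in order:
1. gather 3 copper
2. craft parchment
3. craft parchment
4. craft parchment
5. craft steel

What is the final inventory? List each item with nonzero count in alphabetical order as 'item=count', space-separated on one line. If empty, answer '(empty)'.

Answer: steel=3

Derivation:
After 1 (gather 3 copper): copper=3
After 2 (craft parchment): copper=2 parchment=1
After 3 (craft parchment): copper=1 parchment=2
After 4 (craft parchment): parchment=3
After 5 (craft steel): steel=3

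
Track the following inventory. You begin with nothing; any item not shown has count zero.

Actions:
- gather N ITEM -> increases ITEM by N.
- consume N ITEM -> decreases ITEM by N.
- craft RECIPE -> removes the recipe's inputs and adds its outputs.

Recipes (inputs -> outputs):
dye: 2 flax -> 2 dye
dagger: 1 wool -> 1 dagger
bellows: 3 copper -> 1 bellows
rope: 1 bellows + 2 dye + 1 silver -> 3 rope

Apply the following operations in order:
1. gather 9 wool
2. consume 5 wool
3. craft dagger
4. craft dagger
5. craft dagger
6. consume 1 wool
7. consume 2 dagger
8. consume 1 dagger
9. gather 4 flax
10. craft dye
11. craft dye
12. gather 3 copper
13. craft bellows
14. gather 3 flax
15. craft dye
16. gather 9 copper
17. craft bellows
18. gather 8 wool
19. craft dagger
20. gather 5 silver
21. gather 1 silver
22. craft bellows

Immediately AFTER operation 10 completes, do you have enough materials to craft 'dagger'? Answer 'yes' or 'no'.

After 1 (gather 9 wool): wool=9
After 2 (consume 5 wool): wool=4
After 3 (craft dagger): dagger=1 wool=3
After 4 (craft dagger): dagger=2 wool=2
After 5 (craft dagger): dagger=3 wool=1
After 6 (consume 1 wool): dagger=3
After 7 (consume 2 dagger): dagger=1
After 8 (consume 1 dagger): (empty)
After 9 (gather 4 flax): flax=4
After 10 (craft dye): dye=2 flax=2

Answer: no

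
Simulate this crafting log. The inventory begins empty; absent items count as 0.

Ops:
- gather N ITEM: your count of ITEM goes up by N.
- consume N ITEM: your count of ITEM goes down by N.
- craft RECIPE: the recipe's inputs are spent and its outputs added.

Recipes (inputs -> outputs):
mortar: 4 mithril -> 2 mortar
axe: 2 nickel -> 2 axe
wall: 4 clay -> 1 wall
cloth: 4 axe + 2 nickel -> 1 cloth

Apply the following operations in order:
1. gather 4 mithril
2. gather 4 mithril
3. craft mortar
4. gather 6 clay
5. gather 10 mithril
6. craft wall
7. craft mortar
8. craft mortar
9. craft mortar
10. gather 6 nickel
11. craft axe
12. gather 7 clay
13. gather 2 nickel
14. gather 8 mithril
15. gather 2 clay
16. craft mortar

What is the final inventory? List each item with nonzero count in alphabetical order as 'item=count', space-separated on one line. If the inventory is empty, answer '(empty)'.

Answer: axe=2 clay=11 mithril=6 mortar=10 nickel=6 wall=1

Derivation:
After 1 (gather 4 mithril): mithril=4
After 2 (gather 4 mithril): mithril=8
After 3 (craft mortar): mithril=4 mortar=2
After 4 (gather 6 clay): clay=6 mithril=4 mortar=2
After 5 (gather 10 mithril): clay=6 mithril=14 mortar=2
After 6 (craft wall): clay=2 mithril=14 mortar=2 wall=1
After 7 (craft mortar): clay=2 mithril=10 mortar=4 wall=1
After 8 (craft mortar): clay=2 mithril=6 mortar=6 wall=1
After 9 (craft mortar): clay=2 mithril=2 mortar=8 wall=1
After 10 (gather 6 nickel): clay=2 mithril=2 mortar=8 nickel=6 wall=1
After 11 (craft axe): axe=2 clay=2 mithril=2 mortar=8 nickel=4 wall=1
After 12 (gather 7 clay): axe=2 clay=9 mithril=2 mortar=8 nickel=4 wall=1
After 13 (gather 2 nickel): axe=2 clay=9 mithril=2 mortar=8 nickel=6 wall=1
After 14 (gather 8 mithril): axe=2 clay=9 mithril=10 mortar=8 nickel=6 wall=1
After 15 (gather 2 clay): axe=2 clay=11 mithril=10 mortar=8 nickel=6 wall=1
After 16 (craft mortar): axe=2 clay=11 mithril=6 mortar=10 nickel=6 wall=1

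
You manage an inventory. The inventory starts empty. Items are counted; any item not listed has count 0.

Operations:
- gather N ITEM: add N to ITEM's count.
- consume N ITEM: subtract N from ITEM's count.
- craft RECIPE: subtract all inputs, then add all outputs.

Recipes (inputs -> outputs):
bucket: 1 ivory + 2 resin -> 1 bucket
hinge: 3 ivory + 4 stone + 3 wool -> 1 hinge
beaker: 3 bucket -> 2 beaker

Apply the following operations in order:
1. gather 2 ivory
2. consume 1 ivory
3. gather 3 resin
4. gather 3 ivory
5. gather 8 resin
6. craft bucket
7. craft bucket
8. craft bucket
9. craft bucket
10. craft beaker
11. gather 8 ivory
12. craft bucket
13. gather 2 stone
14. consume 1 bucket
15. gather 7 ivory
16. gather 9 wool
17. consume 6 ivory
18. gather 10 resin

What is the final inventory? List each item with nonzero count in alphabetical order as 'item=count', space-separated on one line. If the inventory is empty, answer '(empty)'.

After 1 (gather 2 ivory): ivory=2
After 2 (consume 1 ivory): ivory=1
After 3 (gather 3 resin): ivory=1 resin=3
After 4 (gather 3 ivory): ivory=4 resin=3
After 5 (gather 8 resin): ivory=4 resin=11
After 6 (craft bucket): bucket=1 ivory=3 resin=9
After 7 (craft bucket): bucket=2 ivory=2 resin=7
After 8 (craft bucket): bucket=3 ivory=1 resin=5
After 9 (craft bucket): bucket=4 resin=3
After 10 (craft beaker): beaker=2 bucket=1 resin=3
After 11 (gather 8 ivory): beaker=2 bucket=1 ivory=8 resin=3
After 12 (craft bucket): beaker=2 bucket=2 ivory=7 resin=1
After 13 (gather 2 stone): beaker=2 bucket=2 ivory=7 resin=1 stone=2
After 14 (consume 1 bucket): beaker=2 bucket=1 ivory=7 resin=1 stone=2
After 15 (gather 7 ivory): beaker=2 bucket=1 ivory=14 resin=1 stone=2
After 16 (gather 9 wool): beaker=2 bucket=1 ivory=14 resin=1 stone=2 wool=9
After 17 (consume 6 ivory): beaker=2 bucket=1 ivory=8 resin=1 stone=2 wool=9
After 18 (gather 10 resin): beaker=2 bucket=1 ivory=8 resin=11 stone=2 wool=9

Answer: beaker=2 bucket=1 ivory=8 resin=11 stone=2 wool=9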